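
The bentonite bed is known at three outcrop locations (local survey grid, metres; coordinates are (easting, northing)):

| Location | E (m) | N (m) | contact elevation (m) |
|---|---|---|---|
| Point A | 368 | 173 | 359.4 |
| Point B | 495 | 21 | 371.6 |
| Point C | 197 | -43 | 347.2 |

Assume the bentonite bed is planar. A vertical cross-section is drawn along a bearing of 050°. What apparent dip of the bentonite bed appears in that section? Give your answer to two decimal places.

Let the plane be z = a·E + b·N + c.
Point B−Point A: 127a − 152b = 12.2;  Point C−Point A: −171a − 216b = −12.2.
Solving gives a = 0.08404, b = −0.01005.
Unit vector along 050° is (sin 50°, cos 50°) = (0.7660, 0.6428).
Slope in that direction = a·(0.7660) + b·(0.6428) = 0.05792.
Apparent dip = arctan|0.05792| = 3.31° (true dip is 4.8°, so apparent ≤ true as expected).

3.31°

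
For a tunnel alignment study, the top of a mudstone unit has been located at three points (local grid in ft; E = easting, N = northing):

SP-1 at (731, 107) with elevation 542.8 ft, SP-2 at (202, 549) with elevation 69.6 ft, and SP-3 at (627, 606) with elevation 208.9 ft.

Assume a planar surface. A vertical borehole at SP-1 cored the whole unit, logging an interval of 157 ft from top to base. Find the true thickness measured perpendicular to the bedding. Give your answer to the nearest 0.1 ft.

127.9 ft

Two edge vectors: SP-1→SP-2 = (-529, 442, -473.2), SP-1→SP-3 = (-104, 499, -333.9).
Normal n = (SP-1→SP-2) × (SP-1→SP-3) = (88543, -127420.3, -218003).
So ∂z/∂E = −n_x/n_z = 0.40615 and ∂z/∂N = −n_y/n_z = −0.58449.
|∇z| = √(a²+b²) = 0.71175, so dip δ = arctan(0.71175) = 35.44°.
True thickness = vertical thickness × cos δ = 157 × cos 35.44° = 127.9 ft.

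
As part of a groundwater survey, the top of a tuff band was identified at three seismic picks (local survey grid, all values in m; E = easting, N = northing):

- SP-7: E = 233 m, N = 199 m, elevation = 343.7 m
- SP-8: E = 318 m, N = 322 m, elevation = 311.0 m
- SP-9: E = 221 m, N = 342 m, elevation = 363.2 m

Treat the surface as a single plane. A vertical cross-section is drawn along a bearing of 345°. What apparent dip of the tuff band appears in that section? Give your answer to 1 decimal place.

12.6°

Let the plane be z = a·E + b·N + c.
SP-8−SP-7: 85a + 123b = −32.7;  SP-9−SP-7: −12a + 143b = 19.5.
Solving gives a = −0.51901, b = 0.09281.
Unit vector along 345° is (sin 345°, cos 345°) = (-0.2588, 0.9659).
Slope in that direction = a·(-0.2588) + b·(0.9659) = 0.22398.
Apparent dip = arctan|0.22398| = 12.6° (true dip is 27.8°, so apparent ≤ true as expected).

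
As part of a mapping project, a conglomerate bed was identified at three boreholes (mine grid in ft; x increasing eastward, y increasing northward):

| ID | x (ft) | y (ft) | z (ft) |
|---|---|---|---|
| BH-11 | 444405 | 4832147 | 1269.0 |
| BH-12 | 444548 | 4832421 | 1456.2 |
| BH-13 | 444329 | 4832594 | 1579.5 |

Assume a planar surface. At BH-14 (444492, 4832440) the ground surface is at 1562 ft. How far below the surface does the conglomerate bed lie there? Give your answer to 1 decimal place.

91.7 ft

Two edge vectors: BH-11→BH-12 = (143, 274, 187.2), BH-11→BH-13 = (-76, 447, 310.5).
Normal n = (BH-11→BH-12) × (BH-11→BH-13) = (1398.6, -58628.7, 84745).
So ∂z/∂x = −n_x/n_z = −0.016503629 and ∂z/∂y = −n_y/n_z = 0.691824886.
Intercept c from BH-11: 1269 + 7334.30 − 3342999.55 = −3334396.25.
At (444492, 4832440): z_contact = −7335.73 + 3343202.25 − 3334396.25 = 1470.27 ft.
Depth below ground = 1562 − 1470.27 = 91.7 ft.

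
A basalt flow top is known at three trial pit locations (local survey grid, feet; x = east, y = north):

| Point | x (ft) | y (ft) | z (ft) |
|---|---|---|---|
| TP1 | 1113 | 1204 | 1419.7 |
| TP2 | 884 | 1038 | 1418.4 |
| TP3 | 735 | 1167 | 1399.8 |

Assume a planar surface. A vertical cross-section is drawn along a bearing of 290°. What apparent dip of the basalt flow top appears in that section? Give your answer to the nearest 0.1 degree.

Let the plane be z = a·x + b·y + c.
TP2−TP1: −229a − 166b = −1.3;  TP3−TP1: −378a − 37b = −19.9.
Solving gives a = 0.05998, b = −0.07491.
Unit vector along 290° is (sin 290°, cos 290°) = (-0.9397, 0.3420).
Slope in that direction = a·(-0.9397) + b·(0.3420) = −0.08198.
Apparent dip = arctan|0.08198| = 4.7° (true dip is 5.5°, so apparent ≤ true as expected).

4.7°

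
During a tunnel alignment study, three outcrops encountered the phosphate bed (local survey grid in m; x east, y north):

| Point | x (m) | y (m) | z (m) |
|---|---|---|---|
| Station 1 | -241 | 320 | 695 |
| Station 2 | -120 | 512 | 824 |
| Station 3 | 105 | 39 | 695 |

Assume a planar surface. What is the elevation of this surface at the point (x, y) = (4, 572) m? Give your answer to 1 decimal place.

Two edge vectors: Station 1→Station 2 = (121, 192, 129), Station 1→Station 3 = (346, -281, 0).
Normal n = (Station 1→Station 2) × (Station 1→Station 3) = (36249, 44634, -100433).
So ∂z/∂x = −n_x/n_z = 0.36093 and ∂z/∂y = −n_y/n_z = 0.44442.
Intercept c from Station 1: 695 + 86.98 − 142.21 = 639.77.
At (4, 572): z = 1.4 + 254.2 + 639.77 = 895.4 m.

895.4 m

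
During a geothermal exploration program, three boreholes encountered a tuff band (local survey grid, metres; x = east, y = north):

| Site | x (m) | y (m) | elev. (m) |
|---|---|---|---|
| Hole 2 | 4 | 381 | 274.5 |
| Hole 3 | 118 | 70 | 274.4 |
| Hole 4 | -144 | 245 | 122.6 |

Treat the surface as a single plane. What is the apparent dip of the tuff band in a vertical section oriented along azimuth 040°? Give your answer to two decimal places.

Two edge vectors: Hole 2→Hole 3 = (114, -311, -0.1), Hole 2→Hole 4 = (-148, -136, -151.9).
Normal n = (Hole 2→Hole 3) × (Hole 2→Hole 4) = (47227.3, 17331.4, -61532).
So ∂z/∂x = −n_x/n_z = 0.76752 and ∂z/∂y = −n_y/n_z = 0.28166.
Unit vector along 040° is (sin 40°, cos 40°) = (0.6428, 0.7660).
Slope in that direction = a·(0.6428) + b·(0.7660) = 0.70912.
Apparent dip = arctan|0.70912| = 35.34° (true dip is 39.3°, so apparent ≤ true as expected).

35.34°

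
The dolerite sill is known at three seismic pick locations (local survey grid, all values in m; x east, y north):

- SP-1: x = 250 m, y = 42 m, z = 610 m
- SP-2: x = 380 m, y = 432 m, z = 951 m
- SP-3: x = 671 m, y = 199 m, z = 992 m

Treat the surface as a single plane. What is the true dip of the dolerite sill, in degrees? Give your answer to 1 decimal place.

Let the plane be z = a·x + b·y + c.
SP-2−SP-1: 130a + 390b = 341;  SP-3−SP-1: 421a + 157b = 382.
Solving gives a = 0.66381, b = 0.65309.
Gradient magnitude |∇z| = √(a² + b²) = √(0.44065 + 0.42652) = 0.93122.
True dip = arctan(0.93122) = 43.0°, dipping toward SW (azimuth ≈ 225°).

43.0°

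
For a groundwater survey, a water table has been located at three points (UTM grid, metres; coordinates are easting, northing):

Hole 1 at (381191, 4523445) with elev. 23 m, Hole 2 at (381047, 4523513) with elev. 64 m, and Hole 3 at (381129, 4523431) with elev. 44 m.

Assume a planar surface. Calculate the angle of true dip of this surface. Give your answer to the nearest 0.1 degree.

18.3°

Two edge vectors: Hole 1→Hole 2 = (-144, 68, 41), Hole 1→Hole 3 = (-62, -14, 21).
Normal n = (Hole 1→Hole 2) × (Hole 1→Hole 3) = (2002, 482, 6232).
So ∂z/∂easting = −n_x/n_z = −0.32125 and ∂z/∂northing = −n_y/n_z = −0.07734.
Gradient magnitude |∇z| = √(a² + b²) = √(0.10320 + 0.00598) = 0.33042.
True dip = arctan(0.33042) = 18.3°, dipping toward ENE (azimuth ≈ 076°).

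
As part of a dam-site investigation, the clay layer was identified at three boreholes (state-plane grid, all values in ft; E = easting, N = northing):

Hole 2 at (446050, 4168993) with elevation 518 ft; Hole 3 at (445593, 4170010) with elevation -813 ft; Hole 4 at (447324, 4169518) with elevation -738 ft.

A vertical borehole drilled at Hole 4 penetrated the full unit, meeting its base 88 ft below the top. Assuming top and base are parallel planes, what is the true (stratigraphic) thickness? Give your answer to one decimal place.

48.2 ft

Let the plane be z = a·E + b·N + c.
Hole 3−Hole 2: −457a + 1017b = −1331;  Hole 4−Hole 2: 1274a + 525b = −1256.
Solving gives a = −0.37678, b = −1.47806.
|∇z| = √(a²+b²) = 1.52533, so dip δ = arctan(1.52533) = 56.75°.
True thickness = vertical thickness × cos δ = 88 × cos 56.75° = 48.2 ft.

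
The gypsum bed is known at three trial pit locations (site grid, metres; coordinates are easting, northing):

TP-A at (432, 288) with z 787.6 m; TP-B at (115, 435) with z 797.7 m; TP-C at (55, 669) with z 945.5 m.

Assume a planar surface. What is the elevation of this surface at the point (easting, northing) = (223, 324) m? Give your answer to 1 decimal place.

Let the plane be z = a·easting + b·northing + c.
TP-B−TP-A: −317a + 147b = 10.1;  TP-C−TP-A: −377a + 381b = 157.9.
Solving gives a = 0.29626, b = 0.70759.
Then c = 787.6 − a·432 − b·288 = 455.83.
At (223, 324): z = 66.1 + 229.3 + 455.83 = 751.2 m.

751.2 m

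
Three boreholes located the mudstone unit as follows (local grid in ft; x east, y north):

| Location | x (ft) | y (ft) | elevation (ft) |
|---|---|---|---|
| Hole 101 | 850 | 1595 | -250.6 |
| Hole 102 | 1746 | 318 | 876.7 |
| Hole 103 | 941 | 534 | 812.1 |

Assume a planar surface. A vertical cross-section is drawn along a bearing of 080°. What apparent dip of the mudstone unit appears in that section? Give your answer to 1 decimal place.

20.1°

Two edge vectors: Hole 101→Hole 102 = (896, -1277, 1127.3), Hole 101→Hole 103 = (91, -1061, 1062.7).
Normal n = (Hole 101→Hole 102) × (Hole 101→Hole 103) = (-161002.6, -849594.9, -834449).
So ∂z/∂x = −n_x/n_z = −0.19294 and ∂z/∂y = −n_y/n_z = −1.01815.
Unit vector along 080° is (sin 80°, cos 80°) = (0.9848, 0.1736).
Slope in that direction = a·(0.9848) + b·(0.1736) = −0.36681.
Apparent dip = arctan|0.36681| = 20.1° (true dip is 46.0°, so apparent ≤ true as expected).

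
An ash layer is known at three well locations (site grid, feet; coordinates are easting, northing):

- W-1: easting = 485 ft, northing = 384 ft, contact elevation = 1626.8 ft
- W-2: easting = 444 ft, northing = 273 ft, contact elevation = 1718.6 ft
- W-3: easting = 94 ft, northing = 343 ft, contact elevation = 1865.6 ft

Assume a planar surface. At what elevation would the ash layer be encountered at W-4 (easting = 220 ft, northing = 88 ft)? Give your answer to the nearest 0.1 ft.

1956.5 ft

Two edge vectors: W-1→W-2 = (-41, -111, 91.8), W-1→W-3 = (-391, -41, 238.8).
Normal n = (W-1→W-2) × (W-1→W-3) = (-22743, -26103, -41720).
So ∂z/∂easting = −n_x/n_z = −0.54513 and ∂z/∂northing = −n_y/n_z = −0.62567.
Intercept c from W-1: 1626.8 + 264.39 + 240.26 = 2131.45.
At (220, 88): z = −119.9 − 55.1 + 2131.45 = 1956.5 ft.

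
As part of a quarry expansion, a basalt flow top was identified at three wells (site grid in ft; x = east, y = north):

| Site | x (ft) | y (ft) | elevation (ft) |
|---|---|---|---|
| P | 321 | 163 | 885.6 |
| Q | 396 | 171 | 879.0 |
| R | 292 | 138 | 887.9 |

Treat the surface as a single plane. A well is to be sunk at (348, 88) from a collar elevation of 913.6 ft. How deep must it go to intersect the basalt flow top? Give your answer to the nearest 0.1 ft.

31.3 ft

Two edge vectors: P→Q = (75, 8, -6.6), P→R = (-29, -25, 2.3).
Normal n = (P→Q) × (P→R) = (-146.6, 18.9, -1643).
So ∂z/∂x = −n_x/n_z = −0.08923 and ∂z/∂y = −n_y/n_z = 0.01150.
Intercept c from P: 885.6 + 28.64 − 1.88 = 912.37.
At (348, 88): z_contact = −31.05 + 1.01 + 912.37 = 882.33 ft.
Depth below ground = 913.6 − 882.33 = 31.3 ft.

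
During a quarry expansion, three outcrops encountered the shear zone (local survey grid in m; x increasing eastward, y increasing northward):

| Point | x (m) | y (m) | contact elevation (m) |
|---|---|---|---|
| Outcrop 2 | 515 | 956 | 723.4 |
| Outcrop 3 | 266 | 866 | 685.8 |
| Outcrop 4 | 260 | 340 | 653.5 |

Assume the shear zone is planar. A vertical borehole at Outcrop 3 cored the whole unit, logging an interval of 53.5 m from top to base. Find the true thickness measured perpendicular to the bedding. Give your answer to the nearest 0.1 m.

53.0 m

Let the plane be z = a·x + b·y + c.
Outcrop 3−Outcrop 2: −249a − 90b = −37.6;  Outcrop 4−Outcrop 2: −255a − 616b = −69.9.
Solving gives a = 0.12934, b = 0.05993.
|∇z| = √(a²+b²) = 0.14255, so dip δ = arctan(0.14255) = 8.11°.
True thickness = vertical thickness × cos δ = 53.5 × cos 8.11° = 53.0 m.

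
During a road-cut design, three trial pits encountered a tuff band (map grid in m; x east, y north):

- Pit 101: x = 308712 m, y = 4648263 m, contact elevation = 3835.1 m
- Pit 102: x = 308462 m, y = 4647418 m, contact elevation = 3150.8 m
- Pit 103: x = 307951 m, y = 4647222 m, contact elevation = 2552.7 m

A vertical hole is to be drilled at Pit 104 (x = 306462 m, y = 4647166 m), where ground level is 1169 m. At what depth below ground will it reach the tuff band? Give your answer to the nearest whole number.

Let the plane be z = a·x + b·y + c.
Pit 102−Pit 101: −250a − 845b = −684.3;  Pit 103−Pit 101: −761a − 1041b = −1282.4.
Solving gives a = 0.96989694, b = 0.52287073.
Then c = 3835.1 − a·308712 − b·4648263 = −2726024.38.
At (306462, 4647166): z_contact = 297236.6 + 2429867.1 − 2726024.38 = 1079.2 m.
Depth below ground = 1169 − 1079.2 = 90 m.

90 m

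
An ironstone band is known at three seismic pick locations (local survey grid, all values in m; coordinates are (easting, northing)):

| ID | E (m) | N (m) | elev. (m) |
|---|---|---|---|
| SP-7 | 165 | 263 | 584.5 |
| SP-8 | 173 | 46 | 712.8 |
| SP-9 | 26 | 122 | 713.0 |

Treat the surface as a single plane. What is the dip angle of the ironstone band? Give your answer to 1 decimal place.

Two edge vectors: SP-7→SP-8 = (8, -217, 128.3), SP-7→SP-9 = (-139, -141, 128.5).
Normal n = (SP-7→SP-8) × (SP-7→SP-9) = (-9794.2, -18861.7, -31291).
So ∂z/∂E = −n_x/n_z = −0.31300 and ∂z/∂N = −n_y/n_z = −0.60278.
Gradient magnitude |∇z| = √(a² + b²) = √(0.09797 + 0.36335) = 0.67920.
True dip = arctan(0.67920) = 34.2°, dipping toward NNE (azimuth ≈ 027°).

34.2°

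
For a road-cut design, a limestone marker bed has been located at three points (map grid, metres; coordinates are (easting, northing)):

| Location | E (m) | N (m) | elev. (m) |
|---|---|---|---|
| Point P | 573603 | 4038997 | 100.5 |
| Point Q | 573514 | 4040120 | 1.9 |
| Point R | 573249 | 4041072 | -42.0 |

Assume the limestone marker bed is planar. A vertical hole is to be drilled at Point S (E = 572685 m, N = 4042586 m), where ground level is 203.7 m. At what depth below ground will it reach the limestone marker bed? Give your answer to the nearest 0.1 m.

285.7 m

Two edge vectors: Point P→Point Q = (-89, 1123, -98.6), Point P→Point R = (-354, 2075, -142.5).
Normal n = (Point P→Point Q) × (Point P→Point R) = (44567.5, 22221.9, 212867).
So ∂z/∂E = −n_x/n_z = −0.209367821 and ∂z/∂N = −n_y/n_z = −0.104393354.
Intercept c from Point P: 100.5 + 120094.01 + 421644.44 = 541838.95.
At (572685, 4042586): z_contact = −119901.81 − 422019.11 + 541838.95 = -81.97 m.
Depth below ground = 203.7 − (-81.97) = 285.7 m.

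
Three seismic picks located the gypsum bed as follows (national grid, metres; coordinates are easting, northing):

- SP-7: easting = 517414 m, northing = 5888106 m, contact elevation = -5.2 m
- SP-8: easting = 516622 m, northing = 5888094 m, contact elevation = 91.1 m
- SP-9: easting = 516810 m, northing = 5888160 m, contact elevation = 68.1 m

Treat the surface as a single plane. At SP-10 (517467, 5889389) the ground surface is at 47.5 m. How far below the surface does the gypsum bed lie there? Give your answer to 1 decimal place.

Let the plane be z = a·easting + b·northing + c.
SP-8−SP-7: −792a − 12b = 96.3;  SP-9−SP-7: −604a + 54b = 73.3.
Solving gives a = −0.121557102, b = −0.002231286.
Then c = -5.2 − a·517414 − b·5888106 = 76028.19.
At (517467, 5889389): z_contact = −62901.79 − 13140.91 + 76028.19 = -14.51 m.
Depth below ground = 47.5 − (-14.51) = 62.0 m.

62.0 m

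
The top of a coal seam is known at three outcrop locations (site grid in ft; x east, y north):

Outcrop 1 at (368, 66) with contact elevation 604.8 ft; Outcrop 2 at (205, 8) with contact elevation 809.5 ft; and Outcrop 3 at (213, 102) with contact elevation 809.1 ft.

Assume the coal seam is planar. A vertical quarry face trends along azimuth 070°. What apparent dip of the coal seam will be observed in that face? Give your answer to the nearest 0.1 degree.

Let the plane be z = a·x + b·y + c.
Outcrop 2−Outcrop 1: −163a − 58b = 204.7;  Outcrop 3−Outcrop 1: −155a + 36b = 204.3.
Solving gives a = −1.29348, b = 0.10583.
Unit vector along 070° is (sin 70°, cos 70°) = (0.9397, 0.3420).
Slope in that direction = a·(0.9397) + b·(0.3420) = −1.17928.
Apparent dip = arctan|1.17928| = 49.7° (true dip is 52.4°, so apparent ≤ true as expected).

49.7°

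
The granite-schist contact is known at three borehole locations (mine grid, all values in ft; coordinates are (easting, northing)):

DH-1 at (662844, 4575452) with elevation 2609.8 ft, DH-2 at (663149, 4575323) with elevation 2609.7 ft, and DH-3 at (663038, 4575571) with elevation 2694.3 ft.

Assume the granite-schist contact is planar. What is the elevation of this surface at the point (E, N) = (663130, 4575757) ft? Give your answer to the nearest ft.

2789 ft

Let the plane be z = a·E + b·N + c.
DH-2−DH-1: 305a − 129b = −0.1;  DH-3−DH-1: 194a + 119b = 84.5.
Solving gives a = 0.17756723, b = 0.42060469.
Then c = 2609.8 − a·662844 − b·4575452 = −2039546.13.
At (663130, 4575757): z = 117750.2 + 1924584.8 − 2039546.13 = 2788.9 ft.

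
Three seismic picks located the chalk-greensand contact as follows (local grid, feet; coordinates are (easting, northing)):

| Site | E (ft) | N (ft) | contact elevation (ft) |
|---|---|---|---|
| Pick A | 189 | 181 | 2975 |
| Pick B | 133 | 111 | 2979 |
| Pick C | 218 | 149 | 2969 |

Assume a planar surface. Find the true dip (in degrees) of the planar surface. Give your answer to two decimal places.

Let the plane be z = a·E + b·N + c.
Pick B−Pick A: −56a − 70b = 4;  Pick C−Pick A: 29a − 32b = −6.
Solving gives a = −0.14338, b = 0.05756.
Gradient magnitude |∇z| = √(a² + b²) = √(0.02056 + 0.00331) = 0.15450.
True dip = arctan(0.15450) = 8.78°, dipping toward ESE (azimuth ≈ 112°).

8.78°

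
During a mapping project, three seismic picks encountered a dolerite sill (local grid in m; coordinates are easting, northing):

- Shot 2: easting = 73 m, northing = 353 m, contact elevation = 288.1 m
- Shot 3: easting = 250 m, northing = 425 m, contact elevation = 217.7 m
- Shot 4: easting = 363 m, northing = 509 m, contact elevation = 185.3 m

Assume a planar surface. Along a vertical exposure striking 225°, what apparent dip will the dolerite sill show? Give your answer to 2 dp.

Two edge vectors: Shot 2→Shot 3 = (177, 72, -70.4), Shot 2→Shot 4 = (290, 156, -102.8).
Normal n = (Shot 2→Shot 3) × (Shot 2→Shot 4) = (3580.8, -2220.4, 6732).
So ∂z/∂easting = −n_x/n_z = −0.53191 and ∂z/∂northing = −n_y/n_z = 0.32983.
Unit vector along 225° is (sin 225°, cos 225°) = (-0.7071, -0.7071).
Slope in that direction = a·(-0.7071) + b·(-0.7071) = 0.14289.
Apparent dip = arctan|0.14289| = 8.13° (true dip is 32.0°, so apparent ≤ true as expected).

8.13°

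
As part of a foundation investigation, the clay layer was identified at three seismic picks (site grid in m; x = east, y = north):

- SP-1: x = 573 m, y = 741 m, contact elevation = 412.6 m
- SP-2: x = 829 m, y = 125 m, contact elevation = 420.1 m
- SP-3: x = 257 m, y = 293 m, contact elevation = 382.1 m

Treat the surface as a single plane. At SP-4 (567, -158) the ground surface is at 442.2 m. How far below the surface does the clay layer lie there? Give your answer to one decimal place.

Let the plane be z = a·x + b·y + c.
SP-2−SP-1: 256a − 616b = 7.5;  SP-3−SP-1: −316a − 448b = −30.5.
Solving gives a = 0.07160, b = 0.01758.
Then c = 412.6 − a·573 − b·741 = 358.55.
At (567, -158): z_contact = 40.60 − 2.78 + 358.55 = 396.37 m.
Depth below ground = 442.2 − 396.37 = 45.8 m.

45.8 m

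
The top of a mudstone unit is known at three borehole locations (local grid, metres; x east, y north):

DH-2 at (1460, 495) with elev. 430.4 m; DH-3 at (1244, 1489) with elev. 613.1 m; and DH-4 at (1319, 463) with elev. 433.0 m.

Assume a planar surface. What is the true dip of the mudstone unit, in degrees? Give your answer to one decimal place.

10.2°

Two edge vectors: DH-2→DH-3 = (-216, 994, 182.7), DH-2→DH-4 = (-141, -32, 2.6).
Normal n = (DH-2→DH-3) × (DH-2→DH-4) = (8430.8, -25199.1, 147066).
So ∂z/∂x = −n_x/n_z = −0.05733 and ∂z/∂y = −n_y/n_z = 0.17135.
Gradient magnitude |∇z| = √(a² + b²) = √(0.00329 + 0.02936) = 0.18068.
True dip = arctan(0.18068) = 10.2°, dipping toward SSE (azimuth ≈ 162°).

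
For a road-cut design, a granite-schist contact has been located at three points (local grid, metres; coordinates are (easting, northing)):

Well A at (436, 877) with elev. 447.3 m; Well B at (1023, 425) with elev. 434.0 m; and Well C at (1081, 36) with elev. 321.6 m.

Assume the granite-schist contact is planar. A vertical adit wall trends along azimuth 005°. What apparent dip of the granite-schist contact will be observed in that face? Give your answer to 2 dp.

Let the plane be z = a·E + b·N + c.
Well B−Well A: 587a − 452b = −13.3;  Well C−Well A: 645a − 841b = −125.7.
Solving gives a = 0.22575, b = 0.32261.
Unit vector along 005° is (sin 5°, cos 5°) = (0.0872, 0.9962).
Slope in that direction = a·(0.0872) + b·(0.9962) = 0.34105.
Apparent dip = arctan|0.34105| = 18.83° (true dip is 21.5°, so apparent ≤ true as expected).

18.83°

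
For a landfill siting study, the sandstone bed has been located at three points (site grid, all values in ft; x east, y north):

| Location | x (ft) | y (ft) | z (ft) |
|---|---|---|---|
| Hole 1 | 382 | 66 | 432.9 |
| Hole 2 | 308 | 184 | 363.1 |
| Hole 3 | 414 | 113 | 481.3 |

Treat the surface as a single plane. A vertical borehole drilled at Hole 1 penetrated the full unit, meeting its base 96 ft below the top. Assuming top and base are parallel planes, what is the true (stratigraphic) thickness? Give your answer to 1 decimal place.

Two edge vectors: Hole 1→Hole 2 = (-74, 118, -69.8), Hole 1→Hole 3 = (32, 47, 48.4).
Normal n = (Hole 1→Hole 2) × (Hole 1→Hole 3) = (8991.8, 1348, -7254).
So ∂z/∂x = −n_x/n_z = 1.23956 and ∂z/∂y = −n_y/n_z = 0.18583.
|∇z| = √(a²+b²) = 1.25342, so dip δ = arctan(1.25342) = 51.42°.
True thickness = vertical thickness × cos δ = 96 × cos 51.42° = 59.9 ft.

59.9 ft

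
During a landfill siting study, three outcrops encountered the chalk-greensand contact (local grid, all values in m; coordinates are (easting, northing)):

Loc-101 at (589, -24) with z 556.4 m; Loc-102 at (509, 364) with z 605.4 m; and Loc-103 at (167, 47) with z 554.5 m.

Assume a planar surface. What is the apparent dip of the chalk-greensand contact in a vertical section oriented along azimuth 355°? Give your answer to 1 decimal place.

7.3°

Two edge vectors: Loc-101→Loc-102 = (-80, 388, 49), Loc-101→Loc-103 = (-422, 71, -1.9).
Normal n = (Loc-101→Loc-102) × (Loc-101→Loc-103) = (-4216.2, -20830, 158056).
So ∂z/∂E = −n_x/n_z = 0.02668 and ∂z/∂N = −n_y/n_z = 0.13179.
Unit vector along 355° is (sin 355°, cos 355°) = (-0.0872, 0.9962).
Slope in that direction = a·(-0.0872) + b·(0.9962) = 0.12896.
Apparent dip = arctan|0.12896| = 7.3° (true dip is 7.7°, so apparent ≤ true as expected).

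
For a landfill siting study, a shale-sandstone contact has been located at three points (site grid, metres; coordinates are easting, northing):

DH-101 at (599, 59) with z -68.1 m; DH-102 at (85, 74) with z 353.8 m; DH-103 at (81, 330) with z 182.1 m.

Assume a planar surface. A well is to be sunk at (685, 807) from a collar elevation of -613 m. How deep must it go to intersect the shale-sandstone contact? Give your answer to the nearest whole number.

39 m

Let the plane be z = a·easting + b·northing + c.
DH-102−DH-101: −514a + 15b = 421.9;  DH-103−DH-101: −518a + 271b = 250.2.
Solving gives a = −0.84077, b = −0.68384.
Then c = -68.1 − a·599 − b·59 = 475.87.
At (685, 807): z_contact = −575.9 − 551.9 + 475.87 = -651.9 m.
Depth below ground = -613 − (-651.9) = 39 m.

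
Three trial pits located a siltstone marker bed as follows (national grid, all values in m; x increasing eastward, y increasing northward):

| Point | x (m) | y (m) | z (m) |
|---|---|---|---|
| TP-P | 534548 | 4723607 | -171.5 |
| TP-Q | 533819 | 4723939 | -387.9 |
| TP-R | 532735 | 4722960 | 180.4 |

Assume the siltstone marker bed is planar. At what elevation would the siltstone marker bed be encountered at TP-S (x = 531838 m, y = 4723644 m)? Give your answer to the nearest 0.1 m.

-252.4 m

Two edge vectors: TP-P→TP-Q = (-729, 332, -216.4), TP-P→TP-R = (-1813, -647, 351.9).
Normal n = (TP-P→TP-Q) × (TP-P→TP-R) = (-23180, 648868.3, 1073579).
So ∂z/∂x = −n_x/n_z = 0.021591331 and ∂z/∂y = −n_y/n_z = −0.604397348.
Intercept c from TP-P: -171.5 − 11541.60 + 2854935.54 = 2843222.44.
At (531838, 4723644): z = 11483.1 − 2854957.9 + 2843222.44 = -252.4 m.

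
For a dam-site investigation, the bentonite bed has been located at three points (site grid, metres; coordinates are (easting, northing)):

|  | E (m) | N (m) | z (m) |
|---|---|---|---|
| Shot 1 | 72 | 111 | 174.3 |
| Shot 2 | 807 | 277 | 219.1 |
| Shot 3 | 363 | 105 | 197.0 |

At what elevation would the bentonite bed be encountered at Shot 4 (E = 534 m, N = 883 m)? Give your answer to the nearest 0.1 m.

156.3 m

Two edge vectors: Shot 1→Shot 2 = (735, 166, 44.8), Shot 1→Shot 3 = (291, -6, 22.7).
Normal n = (Shot 1→Shot 2) × (Shot 1→Shot 3) = (4037, -3647.7, -52716).
So ∂z/∂E = −n_x/n_z = 0.07658 and ∂z/∂N = −n_y/n_z = −0.06920.
Intercept c from Shot 1: 174.3 − 5.51 + 7.68 = 176.47.
At (534, 883): z = 40.9 − 61.1 + 176.47 = 156.3 m.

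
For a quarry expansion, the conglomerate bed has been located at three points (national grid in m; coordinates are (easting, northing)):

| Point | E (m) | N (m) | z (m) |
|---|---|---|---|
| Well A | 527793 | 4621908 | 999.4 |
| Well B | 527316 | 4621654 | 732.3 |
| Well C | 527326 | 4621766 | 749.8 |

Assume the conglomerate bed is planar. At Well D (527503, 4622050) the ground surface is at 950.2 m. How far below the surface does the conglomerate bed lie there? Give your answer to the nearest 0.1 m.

Two edge vectors: Well A→Well B = (-477, -254, -267.1), Well A→Well C = (-467, -142, -249.6).
Normal n = (Well A→Well B) × (Well A→Well C) = (25470.2, 5676.5, -50884).
So ∂z/∂E = −n_x/n_z = 0.500554202 and ∂z/∂N = −n_y/n_z = 0.111557661.
Intercept c from Well A: 999.4 − 264189.00 − 515609.24 = −778798.85.
At (527503, 4622050): z_contact = 264043.84 + 515625.08 − 778798.85 = 870.08 m.
Depth below ground = 950.2 − 870.08 = 80.1 m.

80.1 m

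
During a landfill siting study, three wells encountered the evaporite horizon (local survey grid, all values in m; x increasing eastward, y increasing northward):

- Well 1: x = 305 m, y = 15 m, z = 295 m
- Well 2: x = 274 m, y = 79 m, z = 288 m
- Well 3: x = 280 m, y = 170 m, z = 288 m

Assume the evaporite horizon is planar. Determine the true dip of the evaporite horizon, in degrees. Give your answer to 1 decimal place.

Two edge vectors: Well 1→Well 2 = (-31, 64, -7), Well 1→Well 3 = (-25, 155, -7).
Normal n = (Well 1→Well 2) × (Well 1→Well 3) = (637, -42, -3205).
So ∂z/∂x = −n_x/n_z = 0.19875 and ∂z/∂y = −n_y/n_z = −0.01310.
Gradient magnitude |∇z| = √(a² + b²) = √(0.03950 + 0.00017) = 0.19918.
True dip = arctan(0.19918) = 11.3°, dipping toward W (azimuth ≈ 274°).

11.3°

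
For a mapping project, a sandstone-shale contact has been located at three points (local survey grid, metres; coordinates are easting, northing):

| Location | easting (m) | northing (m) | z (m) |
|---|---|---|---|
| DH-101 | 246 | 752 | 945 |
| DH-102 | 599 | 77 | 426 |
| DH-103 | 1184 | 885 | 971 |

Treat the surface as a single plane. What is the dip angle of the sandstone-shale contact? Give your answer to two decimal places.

36.25°

Let the plane be z = a·easting + b·northing + c.
DH-102−DH-101: 353a − 675b = −519;  DH-103−DH-101: 938a + 133b = 26.
Solving gives a = −0.07569, b = 0.72931.
Gradient magnitude |∇z| = √(a² + b²) = √(0.00573 + 0.53189) = 0.73322.
True dip = arctan(0.73322) = 36.25°, dipping toward S (azimuth ≈ 174°).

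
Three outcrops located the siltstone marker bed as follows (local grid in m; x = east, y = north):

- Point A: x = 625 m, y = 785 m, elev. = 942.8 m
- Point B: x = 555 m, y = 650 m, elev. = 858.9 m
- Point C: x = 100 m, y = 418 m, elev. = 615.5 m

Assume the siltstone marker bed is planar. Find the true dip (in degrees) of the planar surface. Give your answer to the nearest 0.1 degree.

Two edge vectors: Point A→Point B = (-70, -135, -83.9), Point A→Point C = (-525, -367, -327.3).
Normal n = (Point A→Point B) × (Point A→Point C) = (13394.2, 21136.5, -45185).
So ∂z/∂x = −n_x/n_z = 0.29643 and ∂z/∂y = −n_y/n_z = 0.46778.
Gradient magnitude |∇z| = √(a² + b²) = √(0.08787 + 0.21882) = 0.55379.
True dip = arctan(0.55379) = 29.0°, dipping toward SSW (azimuth ≈ 212°).

29.0°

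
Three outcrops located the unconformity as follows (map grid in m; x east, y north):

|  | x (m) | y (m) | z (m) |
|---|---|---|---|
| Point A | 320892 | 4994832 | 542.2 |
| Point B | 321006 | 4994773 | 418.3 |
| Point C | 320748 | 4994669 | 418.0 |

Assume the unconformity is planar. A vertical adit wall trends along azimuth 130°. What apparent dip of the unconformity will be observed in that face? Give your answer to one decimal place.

Two edge vectors: Point A→Point B = (114, -59, -123.9), Point A→Point C = (-144, -163, -124.2).
Normal n = (Point A→Point B) × (Point A→Point C) = (-12867.9, 32000.4, -27078).
So ∂z/∂x = −n_x/n_z = −0.47522 and ∂z/∂y = −n_y/n_z = 1.18179.
Unit vector along 130° is (sin 130°, cos 130°) = (0.7660, -0.6428).
Slope in that direction = a·(0.7660) + b·(-0.6428) = −1.12367.
Apparent dip = arctan|1.12367| = 48.3° (true dip is 51.9°, so apparent ≤ true as expected).

48.3°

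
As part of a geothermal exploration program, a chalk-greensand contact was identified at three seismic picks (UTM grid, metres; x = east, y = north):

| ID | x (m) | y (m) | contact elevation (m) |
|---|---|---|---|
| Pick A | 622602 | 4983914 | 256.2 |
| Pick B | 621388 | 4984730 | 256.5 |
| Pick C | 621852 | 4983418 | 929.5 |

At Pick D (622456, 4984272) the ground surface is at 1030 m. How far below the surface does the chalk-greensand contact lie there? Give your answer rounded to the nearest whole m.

949 m

Let the plane be z = a·x + b·y + c.
Pick B−Pick A: −1214a + 816b = 0.3;  Pick C−Pick A: −750a − 496b = 673.3.
Solving gives a = −0.45263297, b = −0.67303483.
Then c = 256.2 − a·622602 − b·4983914 = 3636414.10.
At (622456, 4984272): z_contact = −281744.1 − 3354588.7 + 3636414.10 = 81.3 m.
Depth below ground = 1030 − 81.3 = 949 m.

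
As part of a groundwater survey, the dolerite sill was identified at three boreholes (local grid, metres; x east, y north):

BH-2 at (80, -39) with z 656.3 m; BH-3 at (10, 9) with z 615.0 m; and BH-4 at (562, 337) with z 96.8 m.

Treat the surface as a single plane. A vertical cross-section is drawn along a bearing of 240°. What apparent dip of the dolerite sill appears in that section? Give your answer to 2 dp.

38.50°

Let the plane be z = a·x + b·y + c.
BH-3−BH-2: −70a + 48b = −41.3;  BH-4−BH-2: 482a + 376b = −559.5.
Solving gives a = −0.22904, b = −1.19443.
Unit vector along 240° is (sin 240°, cos 240°) = (-0.8660, -0.5000).
Slope in that direction = a·(-0.8660) + b·(-0.5000) = 0.79556.
Apparent dip = arctan|0.79556| = 38.50° (true dip is 50.6°, so apparent ≤ true as expected).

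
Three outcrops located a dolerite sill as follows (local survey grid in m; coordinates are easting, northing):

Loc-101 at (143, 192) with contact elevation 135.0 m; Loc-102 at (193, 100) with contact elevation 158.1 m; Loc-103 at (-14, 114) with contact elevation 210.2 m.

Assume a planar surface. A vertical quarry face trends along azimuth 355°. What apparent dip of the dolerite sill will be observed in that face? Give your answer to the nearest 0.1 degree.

Let the plane be z = a·easting + b·northing + c.
Loc-102−Loc-101: 50a − 92b = 23.1;  Loc-103−Loc-101: −157a − 78b = 75.2.
Solving gives a = −0.27892, b = −0.40268.
Unit vector along 355° is (sin 355°, cos 355°) = (-0.0872, 0.9962).
Slope in that direction = a·(-0.0872) + b·(0.9962) = −0.37683.
Apparent dip = arctan|0.37683| = 20.6° (true dip is 26.1°, so apparent ≤ true as expected).

20.6°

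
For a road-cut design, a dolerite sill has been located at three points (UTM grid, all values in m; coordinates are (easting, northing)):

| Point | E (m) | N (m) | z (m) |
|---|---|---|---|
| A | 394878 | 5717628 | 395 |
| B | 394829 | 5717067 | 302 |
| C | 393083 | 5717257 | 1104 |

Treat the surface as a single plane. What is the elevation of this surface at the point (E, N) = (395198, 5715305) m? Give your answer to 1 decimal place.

-218.7 m

Let the plane be z = a·E + b·N + c.
B−A: −49a − 561b = −93;  C−A: −1795a − 371b = 709.
Solving gives a = −0.437140985, b = 0.203957056.
Then c = 395 − a·394878 − b·5717628 = −993138.21.
At (395198, 5715305): z = −172757.2 + 1165676.8 − 993138.21 = -218.7 m.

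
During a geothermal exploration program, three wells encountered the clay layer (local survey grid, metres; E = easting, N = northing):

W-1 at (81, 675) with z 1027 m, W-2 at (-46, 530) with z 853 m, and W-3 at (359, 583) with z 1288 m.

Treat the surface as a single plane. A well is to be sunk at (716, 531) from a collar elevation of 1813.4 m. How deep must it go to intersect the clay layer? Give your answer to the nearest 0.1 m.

170.9 m

Let the plane be z = a·E + b·N + c.
W-2−W-1: −127a − 145b = −174;  W-3−W-1: 278a − 92b = 261.
Solving gives a = 1.03575, b = 0.29282.
Then c = 1027 − a·81 − b·675 = 745.45.
At (716, 531): z_contact = 741.60 + 155.49 + 745.45 = 1642.54 m.
Depth below ground = 1813.4 − 1642.54 = 170.9 m.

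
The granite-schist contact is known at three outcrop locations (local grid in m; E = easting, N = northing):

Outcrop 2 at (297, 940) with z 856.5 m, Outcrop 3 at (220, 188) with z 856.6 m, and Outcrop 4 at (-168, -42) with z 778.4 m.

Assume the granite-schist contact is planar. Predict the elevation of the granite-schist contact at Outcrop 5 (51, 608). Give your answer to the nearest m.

811 m

Two edge vectors: Outcrop 2→Outcrop 3 = (-77, -752, 0.1), Outcrop 2→Outcrop 4 = (-465, -982, -78.1).
Normal n = (Outcrop 2→Outcrop 3) × (Outcrop 2→Outcrop 4) = (58829.4, -6060.2, -274066).
So ∂z/∂E = −n_x/n_z = 0.21465 and ∂z/∂N = −n_y/n_z = −0.02211.
Intercept c from Outcrop 2: 856.5 − 63.75 + 20.79 = 813.53.
At (51, 608): z = 10.9 − 13.4 + 813.53 = 811.0 m.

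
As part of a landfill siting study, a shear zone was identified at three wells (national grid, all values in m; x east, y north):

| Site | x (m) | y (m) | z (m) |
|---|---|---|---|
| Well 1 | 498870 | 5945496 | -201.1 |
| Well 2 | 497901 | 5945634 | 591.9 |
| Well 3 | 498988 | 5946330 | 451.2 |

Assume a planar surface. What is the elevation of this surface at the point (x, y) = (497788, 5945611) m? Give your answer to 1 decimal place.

Two edge vectors: Well 1→Well 2 = (-969, 138, 793), Well 1→Well 3 = (118, 834, 652.3).
Normal n = (Well 1→Well 2) × (Well 1→Well 3) = (-571344.6, 725652.7, -824430).
So ∂z/∂x = −n_x/n_z = −0.693017721 and ∂z/∂y = −n_y/n_z = 0.880187160.
Intercept c from Well 1: -201.1 + 345725.75 − 5233149.24 = −4887624.59.
At (497788, 5945611): z = −344975.9 + 5233250.5 − 4887624.59 = 650.0 m.

650.0 m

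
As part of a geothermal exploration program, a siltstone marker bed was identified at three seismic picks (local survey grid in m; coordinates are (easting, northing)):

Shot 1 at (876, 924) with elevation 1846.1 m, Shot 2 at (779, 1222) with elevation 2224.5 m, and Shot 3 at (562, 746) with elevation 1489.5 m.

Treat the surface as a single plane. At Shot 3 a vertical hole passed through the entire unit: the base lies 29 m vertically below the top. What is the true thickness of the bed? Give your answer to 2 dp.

Let the plane be z = a·E + b·N + c.
Shot 2−Shot 1: −97a + 298b = 378.4;  Shot 3−Shot 1: −314a − 178b = −356.6.
Solving gives a = 0.35107, b = 1.38407.
|∇z| = √(a²+b²) = 1.42790, so dip δ = arctan(1.42790) = 55.00°.
True thickness = vertical thickness × cos δ = 29 × cos 55.00° = 16.64 m.

16.64 m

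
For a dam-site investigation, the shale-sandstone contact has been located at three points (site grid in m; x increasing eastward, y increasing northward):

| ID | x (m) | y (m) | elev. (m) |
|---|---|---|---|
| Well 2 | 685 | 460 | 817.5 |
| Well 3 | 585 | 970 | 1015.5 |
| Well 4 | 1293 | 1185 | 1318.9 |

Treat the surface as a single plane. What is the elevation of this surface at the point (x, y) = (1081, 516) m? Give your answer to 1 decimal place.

958.6 m

Let the plane be z = a·x + b·y + c.
Well 3−Well 2: −100a + 510b = 198;  Well 4−Well 2: 608a + 725b = 501.4.
Solving gives a = 0.293178, b = 0.445721.
Then c = 817.5 − a·685 − b·460 = 411.64.
At (1081, 516): z = 316.9 + 230.0 + 411.64 = 958.6 m.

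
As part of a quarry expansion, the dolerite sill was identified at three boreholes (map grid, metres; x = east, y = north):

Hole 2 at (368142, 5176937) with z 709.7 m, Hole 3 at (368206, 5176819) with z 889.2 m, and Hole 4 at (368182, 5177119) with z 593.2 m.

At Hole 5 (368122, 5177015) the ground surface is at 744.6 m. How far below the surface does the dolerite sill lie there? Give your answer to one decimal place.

127.8 m

Two edge vectors: Hole 2→Hole 3 = (64, -118, 179.5), Hole 2→Hole 4 = (40, 182, -116.5).
Normal n = (Hole 2→Hole 3) × (Hole 2→Hole 4) = (-18922, 14636, 16368).
So ∂z/∂x = −n_x/n_z = 1.156036168 and ∂z/∂y = −n_y/n_z = −0.894183773.
Intercept c from Hole 2: 709.7 − 425585.47 + 4629133.06 = 4204257.29.
At (368122, 5177015): z_contact = 425562.35 − 4629202.81 + 4204257.29 = 616.83 m.
Depth below ground = 744.6 − 616.83 = 127.8 m.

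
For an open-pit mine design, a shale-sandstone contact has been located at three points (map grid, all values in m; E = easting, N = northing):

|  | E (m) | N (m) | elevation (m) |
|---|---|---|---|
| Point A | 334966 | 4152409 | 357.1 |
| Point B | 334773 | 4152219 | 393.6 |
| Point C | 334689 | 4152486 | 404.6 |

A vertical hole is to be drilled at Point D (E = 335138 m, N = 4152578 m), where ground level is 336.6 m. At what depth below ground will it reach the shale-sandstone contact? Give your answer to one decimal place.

12.0 m

Two edge vectors: Point A→Point B = (-193, -190, 36.5), Point A→Point C = (-277, 77, 47.5).
Normal n = (Point A→Point B) × (Point A→Point C) = (-11835.5, -943, -67491).
So ∂z/∂E = −n_x/n_z = −0.175364123 and ∂z/∂N = −n_y/n_z = −0.013972233.
Intercept c from Point A: 357.1 + 58741.02 + 58018.43 = 117116.55.
At (335138, 4152578): z_contact = −58771.18 − 58020.79 + 117116.55 = 324.58 m.
Depth below ground = 336.6 − 324.58 = 12.0 m.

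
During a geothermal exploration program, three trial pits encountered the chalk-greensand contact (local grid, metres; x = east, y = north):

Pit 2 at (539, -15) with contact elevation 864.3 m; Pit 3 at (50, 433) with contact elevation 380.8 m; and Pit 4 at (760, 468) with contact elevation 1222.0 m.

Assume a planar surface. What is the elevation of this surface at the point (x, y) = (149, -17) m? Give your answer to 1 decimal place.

Two edge vectors: Pit 2→Pit 3 = (-489, 448, -483.5), Pit 2→Pit 4 = (221, 483, 357.7).
Normal n = (Pit 2→Pit 3) × (Pit 2→Pit 4) = (393780.1, 68061.8, -335195).
So ∂z/∂x = −n_x/n_z = 1.17478 and ∂z/∂y = −n_y/n_z = 0.20305.
Intercept c from Pit 2: 864.3 − 633.21 + 3.05 = 234.14.
At (149, -17): z = 175.0 − 3.5 + 234.14 = 405.7 m.

405.7 m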